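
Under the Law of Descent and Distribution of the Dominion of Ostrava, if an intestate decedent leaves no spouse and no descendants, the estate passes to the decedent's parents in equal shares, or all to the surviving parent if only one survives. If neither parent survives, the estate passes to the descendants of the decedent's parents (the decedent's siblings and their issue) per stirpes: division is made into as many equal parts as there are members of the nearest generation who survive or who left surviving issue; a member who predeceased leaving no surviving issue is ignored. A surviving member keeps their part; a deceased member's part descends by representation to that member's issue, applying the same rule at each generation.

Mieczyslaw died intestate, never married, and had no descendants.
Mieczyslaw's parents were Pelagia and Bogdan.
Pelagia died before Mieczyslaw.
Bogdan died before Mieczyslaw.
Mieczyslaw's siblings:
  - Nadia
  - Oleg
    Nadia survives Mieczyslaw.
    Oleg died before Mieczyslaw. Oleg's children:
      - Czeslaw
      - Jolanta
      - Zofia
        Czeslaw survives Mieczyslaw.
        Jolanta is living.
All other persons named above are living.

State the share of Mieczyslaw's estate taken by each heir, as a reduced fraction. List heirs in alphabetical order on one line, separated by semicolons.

Czeslaw 1/6; Jolanta 1/6; Nadia 1/2; Zofia 1/6

Neither parent survives and there are no descendants, so the estate passes to Mieczyslaw's siblings and their issue per stirpes.
The estate is divided into 2 equal shares of 1/2 among Nadia, Oleg.
Nadia is living and takes 1/2.
Oleg predeceased; the 1/2 allotted to Oleg's branch passes to Oleg's issue by representation.
The 1/2 is divided into 3 equal shares of 1/6 among Czeslaw, Jolanta, Zofia.
Czeslaw is living and takes 1/6.
Jolanta is living and takes 1/6.
Zofia is living and takes 1/6.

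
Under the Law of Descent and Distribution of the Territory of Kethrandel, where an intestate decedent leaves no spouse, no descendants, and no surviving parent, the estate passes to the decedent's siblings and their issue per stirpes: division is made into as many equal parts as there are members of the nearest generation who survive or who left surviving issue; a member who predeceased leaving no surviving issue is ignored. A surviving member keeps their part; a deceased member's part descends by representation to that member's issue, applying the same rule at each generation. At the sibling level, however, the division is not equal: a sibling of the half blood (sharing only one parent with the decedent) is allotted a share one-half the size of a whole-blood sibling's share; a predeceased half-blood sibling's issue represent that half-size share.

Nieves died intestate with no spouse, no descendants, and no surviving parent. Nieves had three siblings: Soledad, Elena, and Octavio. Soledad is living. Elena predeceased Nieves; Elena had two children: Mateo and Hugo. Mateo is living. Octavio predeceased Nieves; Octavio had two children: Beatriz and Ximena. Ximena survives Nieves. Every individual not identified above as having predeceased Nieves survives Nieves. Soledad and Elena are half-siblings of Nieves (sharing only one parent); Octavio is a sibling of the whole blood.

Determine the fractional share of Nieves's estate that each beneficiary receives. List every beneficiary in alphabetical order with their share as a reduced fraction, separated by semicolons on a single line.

No spouse, descendants, or parent survives, so the estate passes to Nieves's siblings per stirpes.
Half-blood siblings count for one-half the weight of whole-blood siblings at the initial division.
Dividing 1 in proportion to weights (total weight 2): Soledad (weight 1/2) → 1/4; Elena (weight 1/2) → 1/4; Octavio (weight 1) → 1/2.
Soledad is living and takes 1/4.
Elena predeceased; the 1/4 allotted to Elena's branch passes to Elena's issue by representation.
The 1/4 is divided into 2 equal shares of 1/8 among Mateo, Hugo.
Mateo is living and takes 1/8.
Hugo is living and takes 1/8.
Octavio predeceased; the 1/2 allotted to Octavio's branch passes to Octavio's issue by representation.
The 1/2 is divided into 2 equal shares of 1/4 among Beatriz, Ximena.
Beatriz is living and takes 1/4.
Ximena is living and takes 1/4.

Beatriz 1/4; Hugo 1/8; Mateo 1/8; Soledad 1/4; Ximena 1/4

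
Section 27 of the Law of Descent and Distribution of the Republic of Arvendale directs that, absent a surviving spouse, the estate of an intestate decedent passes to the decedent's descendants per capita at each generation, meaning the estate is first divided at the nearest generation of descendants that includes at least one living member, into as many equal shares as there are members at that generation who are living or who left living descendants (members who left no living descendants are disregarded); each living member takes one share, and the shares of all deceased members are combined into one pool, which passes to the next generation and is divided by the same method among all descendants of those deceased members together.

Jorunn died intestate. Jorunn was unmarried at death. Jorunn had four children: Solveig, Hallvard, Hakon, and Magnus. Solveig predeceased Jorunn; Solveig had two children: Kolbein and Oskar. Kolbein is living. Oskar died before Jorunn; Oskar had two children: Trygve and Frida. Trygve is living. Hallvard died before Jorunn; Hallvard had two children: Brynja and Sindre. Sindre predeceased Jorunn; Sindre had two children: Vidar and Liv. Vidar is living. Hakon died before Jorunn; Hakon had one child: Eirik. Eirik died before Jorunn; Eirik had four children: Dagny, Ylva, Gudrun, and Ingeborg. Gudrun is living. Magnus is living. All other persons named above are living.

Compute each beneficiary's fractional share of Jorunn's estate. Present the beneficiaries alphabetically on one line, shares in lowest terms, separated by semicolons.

There is no surviving spouse, so the entire estate passes to Jorunn's descendants per capita at each generation.
At generation 1 (Solveig, Hallvard, Hakon, Magnus) there are 4 shares of (1)/4 = 1/4 each.
Living: Magnus — each takes 1/4.
Deceased: Solveig, Hallvard, and Hakon. Their combined 3/4 is pooled and carried to generation 2.
At generation 2 (Kolbein, Oskar, Brynja, Sindre, Eirik) there are 5 shares of (3/4)/5 = 3/20 each.
Living: Kolbein and Brynja — each takes 3/20.
Deceased: Oskar, Sindre, and Eirik. Their combined 9/20 is pooled and carried to generation 3.
At generation 3 (Trygve, Frida, Vidar, Liv, Dagny, Ylva, Gudrun, Ingeborg) there are 8 shares of (9/20)/8 = 9/160 each.
Living: Trygve, Frida, Vidar, Liv, Dagny, Ylva, Gudrun, and Ingeborg — each takes 9/160.

Brynja 3/20; Dagny 9/160; Frida 9/160; Gudrun 9/160; Ingeborg 9/160; Kolbein 3/20; Liv 9/160; Magnus 1/4; Trygve 9/160; Vidar 9/160; Ylva 9/160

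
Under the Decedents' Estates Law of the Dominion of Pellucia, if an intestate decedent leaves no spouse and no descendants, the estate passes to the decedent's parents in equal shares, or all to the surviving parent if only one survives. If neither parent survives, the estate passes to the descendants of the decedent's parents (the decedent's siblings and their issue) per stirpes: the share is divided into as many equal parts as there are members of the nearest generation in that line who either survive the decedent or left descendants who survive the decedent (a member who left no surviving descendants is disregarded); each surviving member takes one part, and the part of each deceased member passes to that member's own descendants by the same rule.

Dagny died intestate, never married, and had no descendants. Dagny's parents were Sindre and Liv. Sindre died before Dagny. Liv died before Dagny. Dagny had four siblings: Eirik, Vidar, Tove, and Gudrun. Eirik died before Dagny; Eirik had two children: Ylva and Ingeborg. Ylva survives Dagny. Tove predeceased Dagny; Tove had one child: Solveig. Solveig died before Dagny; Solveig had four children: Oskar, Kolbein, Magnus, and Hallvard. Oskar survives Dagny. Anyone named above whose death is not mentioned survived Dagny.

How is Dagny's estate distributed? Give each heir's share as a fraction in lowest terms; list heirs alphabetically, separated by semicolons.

Gudrun 1/4; Hallvard 1/16; Ingeborg 1/8; Kolbein 1/16; Magnus 1/16; Oskar 1/16; Vidar 1/4; Ylva 1/8

Neither parent survives and there are no descendants, so the estate passes to Dagny's siblings and their issue per stirpes.
The estate is divided into 4 equal shares of 1/4 among Eirik, Vidar, Tove, Gudrun.
Eirik predeceased; the 1/4 allotted to Eirik's branch passes to Eirik's issue by representation.
The 1/4 is divided into 2 equal shares of 1/8 among Ylva, Ingeborg.
Ylva is living and takes 1/8.
Ingeborg is living and takes 1/8.
Vidar is living and takes 1/4.
Tove predeceased; the 1/4 allotted to Tove's branch passes to Tove's issue by representation.
Solveig's line is the sole branch at this level, so the full 1/4 passes to Solveig's issue by representation.
The 1/4 is divided into 4 equal shares of 1/16 among Oskar, Kolbein, Magnus, Hallvard.
Oskar is living and takes 1/16.
Kolbein is living and takes 1/16.
Magnus is living and takes 1/16.
Hallvard is living and takes 1/16.
Gudrun is living and takes 1/4.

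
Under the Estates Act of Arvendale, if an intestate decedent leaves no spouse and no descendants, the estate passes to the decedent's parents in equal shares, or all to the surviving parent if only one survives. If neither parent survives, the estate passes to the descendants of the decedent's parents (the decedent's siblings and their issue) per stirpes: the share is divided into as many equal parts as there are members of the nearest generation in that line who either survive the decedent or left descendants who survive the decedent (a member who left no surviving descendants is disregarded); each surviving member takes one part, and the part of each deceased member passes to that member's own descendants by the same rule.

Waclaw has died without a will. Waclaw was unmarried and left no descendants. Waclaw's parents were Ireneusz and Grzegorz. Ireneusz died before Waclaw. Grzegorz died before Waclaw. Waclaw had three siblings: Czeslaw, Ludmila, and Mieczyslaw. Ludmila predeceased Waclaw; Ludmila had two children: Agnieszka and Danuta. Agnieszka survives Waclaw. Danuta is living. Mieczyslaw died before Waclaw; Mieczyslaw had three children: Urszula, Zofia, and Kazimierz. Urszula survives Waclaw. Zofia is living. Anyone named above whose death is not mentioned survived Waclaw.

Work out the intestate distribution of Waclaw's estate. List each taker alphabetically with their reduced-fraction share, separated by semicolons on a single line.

Neither parent survives and there are no descendants, so the estate passes to Waclaw's siblings and their issue per stirpes.
The estate is divided into 3 equal shares of 1/3 among Czeslaw, Ludmila, Mieczyslaw.
Czeslaw is living and takes 1/3.
Ludmila predeceased; the 1/3 allotted to Ludmila's branch passes to Ludmila's issue by representation.
The 1/3 is divided into 2 equal shares of 1/6 among Agnieszka, Danuta.
Agnieszka is living and takes 1/6.
Danuta is living and takes 1/6.
Mieczyslaw predeceased; the 1/3 allotted to Mieczyslaw's branch passes to Mieczyslaw's issue by representation.
The 1/3 is divided into 3 equal shares of 1/9 among Urszula, Zofia, Kazimierz.
Urszula is living and takes 1/9.
Zofia is living and takes 1/9.
Kazimierz is living and takes 1/9.

Agnieszka 1/6; Czeslaw 1/3; Danuta 1/6; Kazimierz 1/9; Urszula 1/9; Zofia 1/9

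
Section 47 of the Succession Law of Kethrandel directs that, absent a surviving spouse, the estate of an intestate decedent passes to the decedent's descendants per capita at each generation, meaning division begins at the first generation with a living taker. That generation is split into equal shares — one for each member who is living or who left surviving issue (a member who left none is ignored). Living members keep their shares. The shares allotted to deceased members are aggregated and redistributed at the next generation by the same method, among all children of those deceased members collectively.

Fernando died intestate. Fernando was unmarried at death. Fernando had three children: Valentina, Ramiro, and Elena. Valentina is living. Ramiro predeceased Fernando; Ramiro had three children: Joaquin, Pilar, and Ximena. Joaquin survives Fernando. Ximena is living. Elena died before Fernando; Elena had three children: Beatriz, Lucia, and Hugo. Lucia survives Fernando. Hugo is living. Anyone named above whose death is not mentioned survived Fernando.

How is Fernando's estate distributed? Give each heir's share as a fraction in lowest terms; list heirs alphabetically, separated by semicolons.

There is no surviving spouse, so the entire estate passes to Fernando's descendants per capita at each generation.
At generation 1 (Valentina, Ramiro, Elena) there are 3 shares of (1)/3 = 1/3 each.
Living: Valentina — each takes 1/3.
Deceased: Ramiro and Elena. Their combined 2/3 is pooled and carried to generation 2.
At generation 2 (Joaquin, Pilar, Ximena, Beatriz, Lucia, Hugo) there are 6 shares of (2/3)/6 = 1/9 each.
Living: Joaquin, Pilar, Ximena, Beatriz, Lucia, and Hugo — each takes 1/9.

Beatriz 1/9; Hugo 1/9; Joaquin 1/9; Lucia 1/9; Pilar 1/9; Valentina 1/3; Ximena 1/9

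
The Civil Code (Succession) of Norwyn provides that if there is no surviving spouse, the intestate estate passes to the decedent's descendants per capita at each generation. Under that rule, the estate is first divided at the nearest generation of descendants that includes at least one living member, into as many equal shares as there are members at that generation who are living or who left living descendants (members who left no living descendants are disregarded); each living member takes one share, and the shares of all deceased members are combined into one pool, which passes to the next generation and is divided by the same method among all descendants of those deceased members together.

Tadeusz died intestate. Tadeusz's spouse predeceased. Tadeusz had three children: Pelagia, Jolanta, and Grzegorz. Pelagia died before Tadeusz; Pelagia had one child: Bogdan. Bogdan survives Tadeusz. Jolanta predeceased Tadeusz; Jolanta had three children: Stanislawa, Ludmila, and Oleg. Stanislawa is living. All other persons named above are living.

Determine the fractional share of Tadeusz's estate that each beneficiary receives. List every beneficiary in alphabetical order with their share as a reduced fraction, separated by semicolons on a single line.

There is no surviving spouse, so the entire estate passes to Tadeusz's descendants per capita at each generation.
At generation 1 (Pelagia, Jolanta, Grzegorz) there are 3 shares of (1)/3 = 1/3 each.
Living: Grzegorz — each takes 1/3.
Deceased: Pelagia and Jolanta. Their combined 2/3 is pooled and carried to generation 2.
At generation 2 (Bogdan, Stanislawa, Ludmila, Oleg) there are 4 shares of (2/3)/4 = 1/6 each.
Living: Bogdan, Stanislawa, Ludmila, and Oleg — each takes 1/6.

Bogdan 1/6; Grzegorz 1/3; Ludmila 1/6; Oleg 1/6; Stanislawa 1/6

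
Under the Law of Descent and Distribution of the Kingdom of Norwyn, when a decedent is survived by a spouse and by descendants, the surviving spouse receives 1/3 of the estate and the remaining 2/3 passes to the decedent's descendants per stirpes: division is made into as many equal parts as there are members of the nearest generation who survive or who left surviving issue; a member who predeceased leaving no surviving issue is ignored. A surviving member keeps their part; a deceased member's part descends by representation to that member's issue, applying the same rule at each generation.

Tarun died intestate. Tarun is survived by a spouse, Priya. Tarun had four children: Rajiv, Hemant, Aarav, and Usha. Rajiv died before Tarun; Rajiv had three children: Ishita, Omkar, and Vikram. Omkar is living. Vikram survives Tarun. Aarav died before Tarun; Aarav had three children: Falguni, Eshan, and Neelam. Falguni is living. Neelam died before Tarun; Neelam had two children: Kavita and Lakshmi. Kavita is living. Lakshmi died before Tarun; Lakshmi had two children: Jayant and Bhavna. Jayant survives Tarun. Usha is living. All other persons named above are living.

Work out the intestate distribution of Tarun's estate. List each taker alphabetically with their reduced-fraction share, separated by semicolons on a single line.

Bhavna 1/72; Eshan 1/18; Falguni 1/18; Hemant 1/6; Ishita 1/18; Jayant 1/72; Kavita 1/36; Omkar 1/18; Priya 1/3; Usha 1/6; Vikram 1/18

Priya, as surviving spouse, takes 1/3.
The remaining 2/3 passes to Tarun's descendants per stirpes.
The 2/3 is divided into 4 equal shares of 1/6 among Rajiv, Hemant, Aarav, Usha.
Rajiv predeceased; the 1/6 allotted to Rajiv's branch passes to Rajiv's issue by representation.
The 1/6 is divided into 3 equal shares of 1/18 among Ishita, Omkar, Vikram.
Ishita is living and takes 1/18.
Omkar is living and takes 1/18.
Vikram is living and takes 1/18.
Hemant is living and takes 1/6.
Aarav predeceased; the 1/6 allotted to Aarav's branch passes to Aarav's issue by representation.
The 1/6 is divided into 3 equal shares of 1/18 among Falguni, Eshan, Neelam.
Falguni is living and takes 1/18.
Eshan is living and takes 1/18.
Neelam predeceased; the 1/18 allotted to Neelam's branch passes to Neelam's issue by representation.
The 1/18 is divided into 2 equal shares of 1/36 among Kavita, Lakshmi.
Kavita is living and takes 1/36.
Lakshmi predeceased; the 1/36 allotted to Lakshmi's branch passes to Lakshmi's issue by representation.
The 1/36 is divided into 2 equal shares of 1/72 among Jayant, Bhavna.
Jayant is living and takes 1/72.
Bhavna is living and takes 1/72.
Usha is living and takes 1/6.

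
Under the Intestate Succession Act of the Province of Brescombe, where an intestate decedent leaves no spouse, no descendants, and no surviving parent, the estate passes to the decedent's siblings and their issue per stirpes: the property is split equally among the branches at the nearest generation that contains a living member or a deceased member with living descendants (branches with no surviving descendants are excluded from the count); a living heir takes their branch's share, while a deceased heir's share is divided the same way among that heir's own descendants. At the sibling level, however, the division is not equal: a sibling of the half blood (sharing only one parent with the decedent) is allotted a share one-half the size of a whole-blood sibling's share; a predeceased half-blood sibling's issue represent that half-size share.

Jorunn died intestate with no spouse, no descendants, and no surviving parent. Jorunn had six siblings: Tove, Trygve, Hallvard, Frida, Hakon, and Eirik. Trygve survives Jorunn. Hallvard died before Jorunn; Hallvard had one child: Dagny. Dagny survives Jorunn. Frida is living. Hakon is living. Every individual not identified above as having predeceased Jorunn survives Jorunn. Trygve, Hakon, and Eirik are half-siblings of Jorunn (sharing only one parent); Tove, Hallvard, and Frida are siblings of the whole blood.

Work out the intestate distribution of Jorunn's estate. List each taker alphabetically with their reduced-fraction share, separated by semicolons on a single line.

Dagny 2/9; Eirik 1/9; Frida 2/9; Hakon 1/9; Tove 2/9; Trygve 1/9

No spouse, descendants, or parent survives, so the estate passes to Jorunn's siblings per stirpes.
Half-blood siblings count for one-half the weight of whole-blood siblings at the initial division.
Dividing 1 in proportion to weights (total weight 9/2): Tove (weight 1) → 2/9; Trygve (weight 1/2) → 1/9; Hallvard (weight 1) → 2/9; Frida (weight 1) → 2/9; Hakon (weight 1/2) → 1/9; Eirik (weight 1/2) → 1/9.
Tove is living and takes 2/9.
Trygve is living and takes 1/9.
Hallvard predeceased; the 2/9 allotted to Hallvard's branch passes to Hallvard's issue by representation.
Dagny is the sole taker at this level and receives the full 2/9.
Frida is living and takes 2/9.
Hakon is living and takes 1/9.
Eirik is living and takes 1/9.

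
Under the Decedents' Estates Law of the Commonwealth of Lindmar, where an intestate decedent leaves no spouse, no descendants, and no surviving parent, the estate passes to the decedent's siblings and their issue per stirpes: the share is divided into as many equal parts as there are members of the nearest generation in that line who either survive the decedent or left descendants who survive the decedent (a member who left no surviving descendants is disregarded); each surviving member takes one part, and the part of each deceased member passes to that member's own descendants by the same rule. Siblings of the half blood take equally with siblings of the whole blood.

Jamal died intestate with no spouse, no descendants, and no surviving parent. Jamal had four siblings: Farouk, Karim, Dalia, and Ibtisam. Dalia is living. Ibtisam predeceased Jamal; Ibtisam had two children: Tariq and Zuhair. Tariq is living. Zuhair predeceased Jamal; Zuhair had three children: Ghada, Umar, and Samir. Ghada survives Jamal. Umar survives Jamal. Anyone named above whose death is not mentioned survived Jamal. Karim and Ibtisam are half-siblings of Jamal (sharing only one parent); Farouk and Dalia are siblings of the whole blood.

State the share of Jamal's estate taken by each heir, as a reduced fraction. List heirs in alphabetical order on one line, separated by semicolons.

Dalia 1/4; Farouk 1/4; Ghada 1/24; Karim 1/4; Samir 1/24; Tariq 1/8; Umar 1/24

No spouse, descendants, or parent survives, so the estate passes to Jamal's siblings per stirpes.
Half-blood and whole-blood siblings take equally under the stated rule.
The estate is divided into 4 equal shares of 1/4 among Farouk, Karim, Dalia, Ibtisam.
Farouk is living and takes 1/4.
Karim is living and takes 1/4.
Dalia is living and takes 1/4.
Ibtisam predeceased; the 1/4 allotted to Ibtisam's branch passes to Ibtisam's issue by representation.
The 1/4 is divided into 2 equal shares of 1/8 among Tariq, Zuhair.
Tariq is living and takes 1/8.
Zuhair predeceased; the 1/8 allotted to Zuhair's branch passes to Zuhair's issue by representation.
The 1/8 is divided into 3 equal shares of 1/24 among Ghada, Umar, Samir.
Ghada is living and takes 1/24.
Umar is living and takes 1/24.
Samir is living and takes 1/24.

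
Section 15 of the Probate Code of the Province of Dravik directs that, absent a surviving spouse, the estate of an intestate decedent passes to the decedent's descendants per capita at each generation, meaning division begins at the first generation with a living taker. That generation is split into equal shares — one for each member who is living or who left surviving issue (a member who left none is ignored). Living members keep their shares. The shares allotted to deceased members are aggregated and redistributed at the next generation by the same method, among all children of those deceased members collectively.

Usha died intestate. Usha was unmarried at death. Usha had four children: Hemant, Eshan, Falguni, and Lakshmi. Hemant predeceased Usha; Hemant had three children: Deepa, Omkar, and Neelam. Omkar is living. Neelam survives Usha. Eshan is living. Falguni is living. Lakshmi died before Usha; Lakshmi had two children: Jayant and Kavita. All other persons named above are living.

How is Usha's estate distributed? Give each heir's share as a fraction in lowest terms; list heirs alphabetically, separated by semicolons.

Deepa 1/10; Eshan 1/4; Falguni 1/4; Jayant 1/10; Kavita 1/10; Neelam 1/10; Omkar 1/10

There is no surviving spouse, so the entire estate passes to Usha's descendants per capita at each generation.
At generation 1 (Hemant, Eshan, Falguni, Lakshmi) there are 4 shares of (1)/4 = 1/4 each.
Living: Eshan and Falguni — each takes 1/4.
Deceased: Hemant and Lakshmi. Their combined 1/2 is pooled and carried to generation 2.
At generation 2 (Deepa, Omkar, Neelam, Jayant, Kavita) there are 5 shares of (1/2)/5 = 1/10 each.
Living: Deepa, Omkar, Neelam, Jayant, and Kavita — each takes 1/10.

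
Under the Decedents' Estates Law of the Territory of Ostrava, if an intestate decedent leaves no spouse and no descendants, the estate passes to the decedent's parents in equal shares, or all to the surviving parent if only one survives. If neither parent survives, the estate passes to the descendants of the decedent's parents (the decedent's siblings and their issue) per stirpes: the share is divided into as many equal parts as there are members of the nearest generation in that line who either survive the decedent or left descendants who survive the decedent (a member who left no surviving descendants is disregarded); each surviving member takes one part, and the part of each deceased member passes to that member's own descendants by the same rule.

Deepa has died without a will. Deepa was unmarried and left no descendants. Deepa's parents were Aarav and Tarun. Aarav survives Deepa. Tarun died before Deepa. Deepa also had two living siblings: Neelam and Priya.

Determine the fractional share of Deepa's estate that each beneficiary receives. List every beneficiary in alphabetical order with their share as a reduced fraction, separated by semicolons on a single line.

Only one parent, Aarav, survives, so Aarav takes the entire estate. The siblings take nothing because a surviving parent has priority.

Aarav 1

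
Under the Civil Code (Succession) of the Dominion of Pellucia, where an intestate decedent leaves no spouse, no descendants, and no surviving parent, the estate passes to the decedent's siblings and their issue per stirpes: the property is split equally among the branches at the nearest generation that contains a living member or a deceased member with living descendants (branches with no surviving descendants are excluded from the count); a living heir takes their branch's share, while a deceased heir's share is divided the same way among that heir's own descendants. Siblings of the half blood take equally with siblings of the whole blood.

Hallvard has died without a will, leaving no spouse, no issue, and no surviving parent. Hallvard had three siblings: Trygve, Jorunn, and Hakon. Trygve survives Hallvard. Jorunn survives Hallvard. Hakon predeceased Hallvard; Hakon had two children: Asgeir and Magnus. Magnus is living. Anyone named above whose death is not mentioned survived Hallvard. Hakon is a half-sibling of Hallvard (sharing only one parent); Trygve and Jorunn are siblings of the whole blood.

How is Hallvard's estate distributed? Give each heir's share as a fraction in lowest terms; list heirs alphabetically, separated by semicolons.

Asgeir 1/6; Jorunn 1/3; Magnus 1/6; Trygve 1/3

No spouse, descendants, or parent survives, so the estate passes to Hallvard's siblings per stirpes.
Half-blood and whole-blood siblings take equally under the stated rule.
The estate is divided into 3 equal shares of 1/3 among Trygve, Jorunn, Hakon.
Trygve is living and takes 1/3.
Jorunn is living and takes 1/3.
Hakon predeceased; the 1/3 allotted to Hakon's branch passes to Hakon's issue by representation.
The 1/3 is divided into 2 equal shares of 1/6 among Asgeir, Magnus.
Asgeir is living and takes 1/6.
Magnus is living and takes 1/6.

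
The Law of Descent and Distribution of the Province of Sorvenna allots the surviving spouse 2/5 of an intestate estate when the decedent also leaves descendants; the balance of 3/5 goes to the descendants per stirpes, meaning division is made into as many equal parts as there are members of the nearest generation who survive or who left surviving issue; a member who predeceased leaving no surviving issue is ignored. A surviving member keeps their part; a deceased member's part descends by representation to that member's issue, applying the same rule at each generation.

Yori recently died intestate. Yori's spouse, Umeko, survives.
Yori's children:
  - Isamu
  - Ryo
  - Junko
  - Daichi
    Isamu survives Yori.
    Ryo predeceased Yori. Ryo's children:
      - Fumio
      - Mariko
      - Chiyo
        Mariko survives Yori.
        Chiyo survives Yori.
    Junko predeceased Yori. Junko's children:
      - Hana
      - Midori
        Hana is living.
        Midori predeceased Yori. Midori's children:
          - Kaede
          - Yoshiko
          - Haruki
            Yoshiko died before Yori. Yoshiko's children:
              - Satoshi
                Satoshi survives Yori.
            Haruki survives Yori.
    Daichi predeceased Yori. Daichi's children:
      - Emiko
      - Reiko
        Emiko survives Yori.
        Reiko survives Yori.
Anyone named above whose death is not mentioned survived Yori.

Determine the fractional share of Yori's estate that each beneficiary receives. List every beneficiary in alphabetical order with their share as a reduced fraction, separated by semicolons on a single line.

Chiyo 1/20; Emiko 3/40; Fumio 1/20; Hana 3/40; Haruki 1/40; Isamu 3/20; Kaede 1/40; Mariko 1/20; Reiko 3/40; Satoshi 1/40; Umeko 2/5

Umeko, as surviving spouse, takes 2/5.
The remaining 3/5 passes to Yori's descendants per stirpes.
The 3/5 is divided into 4 equal shares of 3/20 among Isamu, Ryo, Junko, Daichi.
Isamu is living and takes 3/20.
Ryo predeceased; the 3/20 allotted to Ryo's branch passes to Ryo's issue by representation.
The 3/20 is divided into 3 equal shares of 1/20 among Fumio, Mariko, Chiyo.
Fumio is living and takes 1/20.
Mariko is living and takes 1/20.
Chiyo is living and takes 1/20.
Junko predeceased; the 3/20 allotted to Junko's branch passes to Junko's issue by representation.
The 3/20 is divided into 2 equal shares of 3/40 among Hana, Midori.
Hana is living and takes 3/40.
Midori predeceased; the 3/40 allotted to Midori's branch passes to Midori's issue by representation.
The 3/40 is divided into 3 equal shares of 1/40 among Kaede, Yoshiko, Haruki.
Kaede is living and takes 1/40.
Yoshiko predeceased; the 1/40 allotted to Yoshiko's branch passes to Yoshiko's issue by representation.
Satoshi is the sole taker at this level and receives the full 1/40.
Haruki is living and takes 1/40.
Daichi predeceased; the 3/20 allotted to Daichi's branch passes to Daichi's issue by representation.
The 3/20 is divided into 2 equal shares of 3/40 among Emiko, Reiko.
Emiko is living and takes 3/40.
Reiko is living and takes 3/40.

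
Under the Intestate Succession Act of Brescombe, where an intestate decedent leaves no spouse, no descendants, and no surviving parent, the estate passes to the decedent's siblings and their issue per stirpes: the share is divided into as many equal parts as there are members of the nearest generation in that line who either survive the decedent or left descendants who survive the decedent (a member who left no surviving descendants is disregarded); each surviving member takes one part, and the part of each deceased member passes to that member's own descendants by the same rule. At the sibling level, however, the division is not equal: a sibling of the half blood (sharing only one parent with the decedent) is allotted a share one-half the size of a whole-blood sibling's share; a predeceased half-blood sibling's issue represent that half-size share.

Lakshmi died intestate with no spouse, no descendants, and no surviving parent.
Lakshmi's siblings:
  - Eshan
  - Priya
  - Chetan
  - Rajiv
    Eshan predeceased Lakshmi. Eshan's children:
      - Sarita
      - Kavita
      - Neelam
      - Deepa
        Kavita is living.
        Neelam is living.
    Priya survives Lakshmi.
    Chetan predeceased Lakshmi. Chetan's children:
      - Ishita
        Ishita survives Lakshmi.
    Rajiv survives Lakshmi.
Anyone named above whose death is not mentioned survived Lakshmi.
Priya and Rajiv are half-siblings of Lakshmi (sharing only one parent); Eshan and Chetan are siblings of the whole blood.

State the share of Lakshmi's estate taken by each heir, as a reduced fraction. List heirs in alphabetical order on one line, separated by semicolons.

Deepa 1/12; Ishita 1/3; Kavita 1/12; Neelam 1/12; Priya 1/6; Rajiv 1/6; Sarita 1/12

No spouse, descendants, or parent survives, so the estate passes to Lakshmi's siblings per stirpes.
Half-blood siblings count for one-half the weight of whole-blood siblings at the initial division.
Dividing 1 in proportion to weights (total weight 3): Eshan (weight 1) → 1/3; Priya (weight 1/2) → 1/6; Chetan (weight 1) → 1/3; Rajiv (weight 1/2) → 1/6.
Eshan predeceased; the 1/3 allotted to Eshan's branch passes to Eshan's issue by representation.
The 1/3 is divided into 4 equal shares of 1/12 among Sarita, Kavita, Neelam, Deepa.
Sarita is living and takes 1/12.
Kavita is living and takes 1/12.
Neelam is living and takes 1/12.
Deepa is living and takes 1/12.
Priya is living and takes 1/6.
Chetan predeceased; the 1/3 allotted to Chetan's branch passes to Chetan's issue by representation.
Ishita is the sole taker at this level and receives the full 1/3.
Rajiv is living and takes 1/6.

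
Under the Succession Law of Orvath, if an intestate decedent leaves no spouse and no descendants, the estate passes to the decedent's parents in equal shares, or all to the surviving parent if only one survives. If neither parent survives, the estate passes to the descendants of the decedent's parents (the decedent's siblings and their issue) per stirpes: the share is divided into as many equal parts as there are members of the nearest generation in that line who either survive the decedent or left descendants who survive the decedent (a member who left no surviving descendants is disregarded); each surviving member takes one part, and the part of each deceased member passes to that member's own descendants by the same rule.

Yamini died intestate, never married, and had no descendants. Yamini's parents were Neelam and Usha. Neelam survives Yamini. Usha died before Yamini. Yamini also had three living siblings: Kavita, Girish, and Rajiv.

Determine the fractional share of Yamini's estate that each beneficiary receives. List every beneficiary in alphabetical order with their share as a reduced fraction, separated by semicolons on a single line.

Only one parent, Neelam, survives, so Neelam takes the entire estate. The siblings take nothing because a surviving parent has priority.

Neelam 1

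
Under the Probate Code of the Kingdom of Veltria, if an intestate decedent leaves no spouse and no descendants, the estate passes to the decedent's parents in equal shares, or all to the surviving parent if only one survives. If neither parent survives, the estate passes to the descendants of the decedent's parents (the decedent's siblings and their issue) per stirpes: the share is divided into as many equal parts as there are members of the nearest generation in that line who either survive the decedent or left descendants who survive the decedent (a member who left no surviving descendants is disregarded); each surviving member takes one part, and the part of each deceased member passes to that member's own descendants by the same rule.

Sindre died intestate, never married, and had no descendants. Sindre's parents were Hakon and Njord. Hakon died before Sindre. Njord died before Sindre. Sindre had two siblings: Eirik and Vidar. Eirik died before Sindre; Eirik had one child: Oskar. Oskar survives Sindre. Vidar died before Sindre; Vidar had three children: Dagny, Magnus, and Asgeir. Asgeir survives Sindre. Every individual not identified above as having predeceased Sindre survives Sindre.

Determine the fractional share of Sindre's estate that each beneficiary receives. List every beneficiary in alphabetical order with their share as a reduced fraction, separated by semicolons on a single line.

Neither parent survives and there are no descendants, so the estate passes to Sindre's siblings and their issue per stirpes.
The estate is divided into 2 equal shares of 1/2 among Eirik, Vidar.
Eirik predeceased; the 1/2 allotted to Eirik's branch passes to Eirik's issue by representation.
Oskar is the sole taker at this level and receives the full 1/2.
Vidar predeceased; the 1/2 allotted to Vidar's branch passes to Vidar's issue by representation.
The 1/2 is divided into 3 equal shares of 1/6 among Dagny, Magnus, Asgeir.
Dagny is living and takes 1/6.
Magnus is living and takes 1/6.
Asgeir is living and takes 1/6.

Asgeir 1/6; Dagny 1/6; Magnus 1/6; Oskar 1/2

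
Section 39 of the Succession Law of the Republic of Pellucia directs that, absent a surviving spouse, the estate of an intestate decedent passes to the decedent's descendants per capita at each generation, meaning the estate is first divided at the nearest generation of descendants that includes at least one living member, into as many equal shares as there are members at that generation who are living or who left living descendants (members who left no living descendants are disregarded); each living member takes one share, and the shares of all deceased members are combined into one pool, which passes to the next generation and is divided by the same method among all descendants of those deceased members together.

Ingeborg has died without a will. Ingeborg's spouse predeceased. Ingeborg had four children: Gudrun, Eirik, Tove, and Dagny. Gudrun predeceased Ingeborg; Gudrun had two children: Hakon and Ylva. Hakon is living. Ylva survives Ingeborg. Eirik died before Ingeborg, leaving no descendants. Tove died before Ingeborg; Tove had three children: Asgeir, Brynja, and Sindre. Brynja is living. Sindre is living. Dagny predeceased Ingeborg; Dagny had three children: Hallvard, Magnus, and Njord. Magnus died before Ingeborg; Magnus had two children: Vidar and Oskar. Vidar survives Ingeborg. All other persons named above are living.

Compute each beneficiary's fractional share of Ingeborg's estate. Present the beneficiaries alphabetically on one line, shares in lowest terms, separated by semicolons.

Asgeir 1/8; Brynja 1/8; Hakon 1/8; Hallvard 1/8; Njord 1/8; Oskar 1/16; Sindre 1/8; Vidar 1/16; Ylva 1/8

There is no surviving spouse, so the entire estate passes to Ingeborg's descendants per capita at each generation.
No one at generation 1 (Gudrun, Tove, Dagny) is living; moving to the next generation.
At generation 2 (Hakon, Ylva, Asgeir, Brynja, Sindre, Hallvard, Magnus, Njord) there are 8 shares of (1)/8 = 1/8 each.
Living: Hakon, Ylva, Asgeir, Brynja, Sindre, Hallvard, and Njord — each takes 1/8.
Deceased: Magnus. That 1/8 share is carried to generation 3.
At generation 3 (Vidar, Oskar) there are 2 shares of (1/8)/2 = 1/16 each.
Living: Vidar and Oskar — each takes 1/16.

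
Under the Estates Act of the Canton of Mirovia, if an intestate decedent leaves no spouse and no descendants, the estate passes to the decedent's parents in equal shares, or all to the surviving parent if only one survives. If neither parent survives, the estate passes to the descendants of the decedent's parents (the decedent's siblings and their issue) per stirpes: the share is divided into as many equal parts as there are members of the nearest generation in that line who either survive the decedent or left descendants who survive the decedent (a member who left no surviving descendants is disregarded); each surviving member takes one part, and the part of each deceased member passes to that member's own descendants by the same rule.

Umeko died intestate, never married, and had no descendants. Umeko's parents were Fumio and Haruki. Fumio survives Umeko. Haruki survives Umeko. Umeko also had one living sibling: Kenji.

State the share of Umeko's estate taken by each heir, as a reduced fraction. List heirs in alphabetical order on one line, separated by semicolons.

Both parents survive, so Fumio and Haruki each take 1/2. The siblings take nothing because a surviving parent has priority.

Fumio 1/2; Haruki 1/2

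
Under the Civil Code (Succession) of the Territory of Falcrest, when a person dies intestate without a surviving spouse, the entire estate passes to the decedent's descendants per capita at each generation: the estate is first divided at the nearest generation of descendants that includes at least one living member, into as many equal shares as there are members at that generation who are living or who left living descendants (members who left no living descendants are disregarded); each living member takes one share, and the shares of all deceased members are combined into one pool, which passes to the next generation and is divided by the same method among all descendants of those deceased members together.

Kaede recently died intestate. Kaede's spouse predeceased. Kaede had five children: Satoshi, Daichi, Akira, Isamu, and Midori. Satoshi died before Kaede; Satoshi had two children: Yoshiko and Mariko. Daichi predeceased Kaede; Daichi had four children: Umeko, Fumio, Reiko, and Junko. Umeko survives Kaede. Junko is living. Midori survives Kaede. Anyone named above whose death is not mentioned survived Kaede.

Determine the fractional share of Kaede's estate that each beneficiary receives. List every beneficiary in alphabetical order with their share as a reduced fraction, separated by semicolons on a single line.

There is no surviving spouse, so the entire estate passes to Kaede's descendants per capita at each generation.
At generation 1 (Satoshi, Daichi, Akira, Isamu, Midori) there are 5 shares of (1)/5 = 1/5 each.
Living: Akira, Isamu, and Midori — each takes 1/5.
Deceased: Satoshi and Daichi. Their combined 2/5 is pooled and carried to generation 2.
At generation 2 (Yoshiko, Mariko, Umeko, Fumio, Reiko, Junko) there are 6 shares of (2/5)/6 = 1/15 each.
Living: Yoshiko, Mariko, Umeko, Fumio, Reiko, and Junko — each takes 1/15.

Akira 1/5; Fumio 1/15; Isamu 1/5; Junko 1/15; Mariko 1/15; Midori 1/5; Reiko 1/15; Umeko 1/15; Yoshiko 1/15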